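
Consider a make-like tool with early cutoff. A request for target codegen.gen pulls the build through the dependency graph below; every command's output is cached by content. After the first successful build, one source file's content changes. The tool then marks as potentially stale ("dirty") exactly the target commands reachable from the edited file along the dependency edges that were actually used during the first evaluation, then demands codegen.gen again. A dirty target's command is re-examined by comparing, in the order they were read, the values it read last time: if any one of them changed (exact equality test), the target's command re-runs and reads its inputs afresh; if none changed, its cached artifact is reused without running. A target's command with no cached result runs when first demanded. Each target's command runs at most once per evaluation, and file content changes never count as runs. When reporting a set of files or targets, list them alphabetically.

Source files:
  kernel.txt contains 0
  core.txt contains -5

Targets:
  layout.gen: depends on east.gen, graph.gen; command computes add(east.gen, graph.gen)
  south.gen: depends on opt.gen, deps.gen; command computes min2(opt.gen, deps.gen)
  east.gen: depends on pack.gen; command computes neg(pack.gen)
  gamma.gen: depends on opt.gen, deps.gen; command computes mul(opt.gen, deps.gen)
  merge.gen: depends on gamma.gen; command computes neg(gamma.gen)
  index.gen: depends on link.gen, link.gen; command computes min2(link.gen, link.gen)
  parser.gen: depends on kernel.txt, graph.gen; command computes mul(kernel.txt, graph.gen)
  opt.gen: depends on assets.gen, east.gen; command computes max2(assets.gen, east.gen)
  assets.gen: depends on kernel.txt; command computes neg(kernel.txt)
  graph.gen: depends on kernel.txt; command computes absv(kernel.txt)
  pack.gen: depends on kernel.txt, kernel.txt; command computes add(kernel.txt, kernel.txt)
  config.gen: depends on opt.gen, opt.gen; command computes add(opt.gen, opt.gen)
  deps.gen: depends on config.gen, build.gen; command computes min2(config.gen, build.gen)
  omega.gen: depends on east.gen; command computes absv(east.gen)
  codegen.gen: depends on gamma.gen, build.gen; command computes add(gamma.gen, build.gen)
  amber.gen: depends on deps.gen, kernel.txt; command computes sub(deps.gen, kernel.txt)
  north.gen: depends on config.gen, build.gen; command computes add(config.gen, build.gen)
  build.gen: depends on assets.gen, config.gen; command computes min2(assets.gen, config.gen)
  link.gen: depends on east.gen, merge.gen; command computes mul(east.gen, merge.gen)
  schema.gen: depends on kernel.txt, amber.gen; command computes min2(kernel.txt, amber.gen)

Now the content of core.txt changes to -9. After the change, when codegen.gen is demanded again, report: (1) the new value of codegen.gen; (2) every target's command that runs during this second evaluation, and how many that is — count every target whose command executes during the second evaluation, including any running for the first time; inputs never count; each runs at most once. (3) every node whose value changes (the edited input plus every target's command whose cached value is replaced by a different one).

Demanding codegen.gen again yields 0.
0 target commands run: none.
The nodes whose values change: core.txt.
Note the shortcut — nothing in the graph depends on core.txt at all, so no recomputation happens.

First demand of the output computes:
  assets.gen = neg(0) = 0
  pack.gen = add(0, 0) = 0
  east.gen = neg(0) = 0
  opt.gen = max2(0, 0) = 0
  config.gen = add(0, 0) = 0
  build.gen = min2(0, 0) = 0
  deps.gen = min2(0, 0) = 0
  gamma.gen = mul(0, 0) = 0
  codegen.gen = add(0, 0) = 0

After the edit, cleaning proceeds:
  no node depends on core.txt at all; the second demand re-runs nothing.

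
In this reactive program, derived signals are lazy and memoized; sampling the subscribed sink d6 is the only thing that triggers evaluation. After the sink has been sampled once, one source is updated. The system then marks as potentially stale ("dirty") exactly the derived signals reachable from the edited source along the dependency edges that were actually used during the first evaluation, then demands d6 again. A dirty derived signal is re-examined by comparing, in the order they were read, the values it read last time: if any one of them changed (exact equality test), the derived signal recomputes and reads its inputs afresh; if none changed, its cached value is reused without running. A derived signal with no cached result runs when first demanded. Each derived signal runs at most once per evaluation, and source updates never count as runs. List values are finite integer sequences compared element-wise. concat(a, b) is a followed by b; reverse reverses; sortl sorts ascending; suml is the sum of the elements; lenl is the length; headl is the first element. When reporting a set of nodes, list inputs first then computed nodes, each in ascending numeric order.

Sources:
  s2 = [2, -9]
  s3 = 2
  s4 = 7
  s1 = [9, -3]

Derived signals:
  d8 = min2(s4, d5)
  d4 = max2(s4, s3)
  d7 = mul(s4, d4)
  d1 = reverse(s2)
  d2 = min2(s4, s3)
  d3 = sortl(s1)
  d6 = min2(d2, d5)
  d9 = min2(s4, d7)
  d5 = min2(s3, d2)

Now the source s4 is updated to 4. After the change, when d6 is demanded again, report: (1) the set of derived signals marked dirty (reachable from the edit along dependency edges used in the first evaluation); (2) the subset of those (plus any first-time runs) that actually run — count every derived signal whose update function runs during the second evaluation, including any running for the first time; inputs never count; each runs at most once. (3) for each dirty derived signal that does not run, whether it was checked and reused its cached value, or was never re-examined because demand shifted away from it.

First demand of the output computes:
  d2 = min2(7, 2) = 2
  d5 = min2(2, 2) = 2
  d6 = min2(2, 2) = 2

After the edit, cleaning proceeds:
  d2: a read changed (s4 7->4) — executes, giving 2 — identical to its old value.
  d5: dirty, but its reads are unchanged (s3 unchanged, d2 unchanged); cached 2 stands.
  d6: dirty, but its reads are unchanged (d2 unchanged, d5 unchanged); cached 2 stands.

Note the absorption at d2: it re-runs yet its value is the same, leaving the output's value untouched.

The edit dirties: d2, d5, d6.
1 derived signals run: d2.
Cache hits after checking: d5, d6.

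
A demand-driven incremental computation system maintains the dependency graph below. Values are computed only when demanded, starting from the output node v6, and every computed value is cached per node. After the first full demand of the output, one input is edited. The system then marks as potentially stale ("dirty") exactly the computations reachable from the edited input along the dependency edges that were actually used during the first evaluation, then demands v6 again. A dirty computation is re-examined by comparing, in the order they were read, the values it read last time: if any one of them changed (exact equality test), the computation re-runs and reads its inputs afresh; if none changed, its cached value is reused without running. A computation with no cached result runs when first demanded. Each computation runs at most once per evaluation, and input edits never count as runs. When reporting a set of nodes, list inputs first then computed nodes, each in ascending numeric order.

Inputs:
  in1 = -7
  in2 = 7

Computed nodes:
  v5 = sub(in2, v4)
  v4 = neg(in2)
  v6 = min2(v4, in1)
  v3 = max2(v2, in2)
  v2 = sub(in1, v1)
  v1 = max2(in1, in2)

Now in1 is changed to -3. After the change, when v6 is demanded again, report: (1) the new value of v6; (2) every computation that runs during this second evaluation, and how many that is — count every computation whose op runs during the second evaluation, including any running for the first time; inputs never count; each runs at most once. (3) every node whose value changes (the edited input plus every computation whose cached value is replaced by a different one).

First evaluation (everything demanded from the output):
  v4 = neg(7) = -7
  v6 = min2(-7, -7) = -7

Propagation after the edit:
  v6: runs — in1 -7->-3; result -7 (same value as before).

New value of v6: -7.
Computations that run: v6 — 1 in total.
Values that change: in1.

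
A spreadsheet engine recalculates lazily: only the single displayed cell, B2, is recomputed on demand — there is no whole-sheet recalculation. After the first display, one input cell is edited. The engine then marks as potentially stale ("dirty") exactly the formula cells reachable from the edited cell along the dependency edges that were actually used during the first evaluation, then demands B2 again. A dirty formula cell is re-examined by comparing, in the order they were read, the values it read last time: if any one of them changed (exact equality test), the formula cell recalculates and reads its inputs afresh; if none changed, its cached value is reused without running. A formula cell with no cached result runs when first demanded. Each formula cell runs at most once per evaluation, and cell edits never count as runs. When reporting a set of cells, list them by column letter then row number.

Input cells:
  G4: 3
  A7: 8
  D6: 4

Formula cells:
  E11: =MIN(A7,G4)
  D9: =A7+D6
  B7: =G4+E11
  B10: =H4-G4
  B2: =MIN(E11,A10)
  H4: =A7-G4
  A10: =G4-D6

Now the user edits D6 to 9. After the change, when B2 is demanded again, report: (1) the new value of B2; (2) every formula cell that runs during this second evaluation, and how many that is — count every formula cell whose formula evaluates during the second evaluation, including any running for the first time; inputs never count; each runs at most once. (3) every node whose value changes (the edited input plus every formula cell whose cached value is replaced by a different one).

New value of B2: -6.
Formula cells that run: A10, B2 — 2 in total.
Values that change: A10, B2, D6.

First evaluation (everything demanded from the output):
  A10 = 3 - 4 = -1
  E11 = MIN(8, 3) = 3
  B2 = MIN(3, -1) = -1

Propagation after the edit:
  A10: runs — D6 4->9; result -6.
  B2: runs — A10 -1->-6; result -6.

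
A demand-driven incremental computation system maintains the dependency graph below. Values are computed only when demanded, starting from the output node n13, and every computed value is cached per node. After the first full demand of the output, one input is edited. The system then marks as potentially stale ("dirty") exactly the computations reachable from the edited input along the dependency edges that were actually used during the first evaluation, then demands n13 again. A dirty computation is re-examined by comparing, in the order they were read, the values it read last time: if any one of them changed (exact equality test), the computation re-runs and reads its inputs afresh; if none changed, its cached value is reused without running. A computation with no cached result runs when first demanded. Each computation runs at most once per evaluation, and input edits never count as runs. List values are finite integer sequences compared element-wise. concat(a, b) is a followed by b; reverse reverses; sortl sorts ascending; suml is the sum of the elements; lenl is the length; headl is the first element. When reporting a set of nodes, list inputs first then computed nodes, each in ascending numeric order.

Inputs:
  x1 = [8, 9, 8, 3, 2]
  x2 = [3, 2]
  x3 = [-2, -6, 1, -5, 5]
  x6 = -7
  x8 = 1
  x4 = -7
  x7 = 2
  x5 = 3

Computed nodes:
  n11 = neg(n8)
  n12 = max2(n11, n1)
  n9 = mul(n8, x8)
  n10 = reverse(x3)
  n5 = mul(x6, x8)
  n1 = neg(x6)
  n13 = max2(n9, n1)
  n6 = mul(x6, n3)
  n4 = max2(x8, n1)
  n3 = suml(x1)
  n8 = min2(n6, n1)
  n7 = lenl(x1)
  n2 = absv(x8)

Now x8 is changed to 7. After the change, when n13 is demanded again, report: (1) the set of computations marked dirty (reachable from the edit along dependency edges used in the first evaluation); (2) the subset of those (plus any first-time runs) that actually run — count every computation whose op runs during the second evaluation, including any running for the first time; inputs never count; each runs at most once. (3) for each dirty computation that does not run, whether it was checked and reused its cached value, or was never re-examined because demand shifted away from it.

First evaluation (everything demanded from the output):
  n1 = neg(-7) = 7
  n3 = suml([8, 9, 8, 3, 2]) = 30
  n6 = mul(-7, 30) = -210
  n8 = min2(-210, 7) = -210
  n9 = mul(-210, 1) = -210
  n13 = max2(-210, 7) = 7

Propagation after the edit:
  n9: runs — x8 1->7; result -1470.
  n13: runs — n9 -210->-1470; result 7 (same value as before).

Marked dirty: n9, n13.
Computations that run: n9, n13 — 2 in total.
Every dirty computation ran.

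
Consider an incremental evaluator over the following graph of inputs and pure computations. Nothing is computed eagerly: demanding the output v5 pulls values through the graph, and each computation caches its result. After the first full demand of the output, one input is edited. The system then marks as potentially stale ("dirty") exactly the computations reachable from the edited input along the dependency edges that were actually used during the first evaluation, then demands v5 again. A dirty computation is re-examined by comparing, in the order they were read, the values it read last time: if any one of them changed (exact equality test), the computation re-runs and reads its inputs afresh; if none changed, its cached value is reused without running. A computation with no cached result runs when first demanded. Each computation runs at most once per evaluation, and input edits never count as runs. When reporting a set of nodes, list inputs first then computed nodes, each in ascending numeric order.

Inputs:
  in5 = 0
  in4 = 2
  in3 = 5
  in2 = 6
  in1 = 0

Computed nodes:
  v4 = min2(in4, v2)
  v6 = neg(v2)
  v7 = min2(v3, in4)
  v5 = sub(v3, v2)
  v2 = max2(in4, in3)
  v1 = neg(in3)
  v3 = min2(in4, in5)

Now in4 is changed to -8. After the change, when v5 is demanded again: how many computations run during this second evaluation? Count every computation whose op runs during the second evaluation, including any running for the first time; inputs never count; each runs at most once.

Run set: v2, v3, v5 (3 run).

Initial pass — values computed on the first demand:
  v2 = max2(2, 5) = 5
  v3 = min2(2, 0) = 0
  v5 = sub(0, 5) = -5

Second demand — change propagation:
  v2: re-runs because in4 2->-8; new result 5 (unchanged).
  v3: re-runs because in4 2->-8; new result -8.
  v5: re-runs because v3 0->-8; new result -13.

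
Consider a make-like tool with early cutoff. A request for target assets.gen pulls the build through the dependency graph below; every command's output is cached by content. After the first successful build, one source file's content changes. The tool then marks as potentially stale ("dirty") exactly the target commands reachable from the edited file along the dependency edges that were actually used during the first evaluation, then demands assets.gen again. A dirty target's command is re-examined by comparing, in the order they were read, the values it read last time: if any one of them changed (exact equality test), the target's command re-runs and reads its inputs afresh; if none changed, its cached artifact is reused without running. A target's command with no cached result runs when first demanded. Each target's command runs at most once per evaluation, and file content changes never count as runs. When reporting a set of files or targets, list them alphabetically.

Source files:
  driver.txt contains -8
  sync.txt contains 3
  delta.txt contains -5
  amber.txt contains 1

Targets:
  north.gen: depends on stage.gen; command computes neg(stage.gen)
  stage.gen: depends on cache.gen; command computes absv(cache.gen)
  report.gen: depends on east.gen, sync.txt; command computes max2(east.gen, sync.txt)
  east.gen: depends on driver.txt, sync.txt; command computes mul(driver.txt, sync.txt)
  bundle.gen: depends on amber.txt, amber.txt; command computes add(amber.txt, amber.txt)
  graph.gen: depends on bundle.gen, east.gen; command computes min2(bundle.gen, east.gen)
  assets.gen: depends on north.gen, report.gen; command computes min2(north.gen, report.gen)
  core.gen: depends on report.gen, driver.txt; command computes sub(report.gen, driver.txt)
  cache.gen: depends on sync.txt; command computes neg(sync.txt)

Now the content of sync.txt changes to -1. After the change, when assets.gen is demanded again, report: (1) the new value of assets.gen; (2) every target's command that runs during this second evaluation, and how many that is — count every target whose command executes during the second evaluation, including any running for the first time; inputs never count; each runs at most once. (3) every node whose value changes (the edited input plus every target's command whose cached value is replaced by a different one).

Demanding assets.gen again yields -1.
6 target commands run: assets.gen, cache.gen, east.gen, north.gen, report.gen, stage.gen.
The nodes whose values change: assets.gen, cache.gen, east.gen, north.gen, report.gen, stage.gen, sync.txt.

First demand of the output computes:
  cache.gen = neg(3) = -3
  east.gen = mul(-8, 3) = -24
  report.gen = max2(-24, 3) = 3
  stage.gen = absv(-3) = 3
  north.gen = neg(3) = -3
  assets.gen = min2(-3, 3) = -3

After the edit, cleaning proceeds:
  cache.gen: a read changed (sync.txt 3->-1) — executes, giving 1.
  east.gen: a read changed (sync.txt 3->-1) — executes, giving 8.
  report.gen: a read changed (east.gen -24->8; sync.txt 3->-1) — executes, giving 8.
  stage.gen: a read changed (cache.gen -3->1) — executes, giving 1.
  north.gen: a read changed (stage.gen 3->1) — executes, giving -1.
  assets.gen: a read changed (north.gen -3->-1; report.gen 3->8) — executes, giving -1.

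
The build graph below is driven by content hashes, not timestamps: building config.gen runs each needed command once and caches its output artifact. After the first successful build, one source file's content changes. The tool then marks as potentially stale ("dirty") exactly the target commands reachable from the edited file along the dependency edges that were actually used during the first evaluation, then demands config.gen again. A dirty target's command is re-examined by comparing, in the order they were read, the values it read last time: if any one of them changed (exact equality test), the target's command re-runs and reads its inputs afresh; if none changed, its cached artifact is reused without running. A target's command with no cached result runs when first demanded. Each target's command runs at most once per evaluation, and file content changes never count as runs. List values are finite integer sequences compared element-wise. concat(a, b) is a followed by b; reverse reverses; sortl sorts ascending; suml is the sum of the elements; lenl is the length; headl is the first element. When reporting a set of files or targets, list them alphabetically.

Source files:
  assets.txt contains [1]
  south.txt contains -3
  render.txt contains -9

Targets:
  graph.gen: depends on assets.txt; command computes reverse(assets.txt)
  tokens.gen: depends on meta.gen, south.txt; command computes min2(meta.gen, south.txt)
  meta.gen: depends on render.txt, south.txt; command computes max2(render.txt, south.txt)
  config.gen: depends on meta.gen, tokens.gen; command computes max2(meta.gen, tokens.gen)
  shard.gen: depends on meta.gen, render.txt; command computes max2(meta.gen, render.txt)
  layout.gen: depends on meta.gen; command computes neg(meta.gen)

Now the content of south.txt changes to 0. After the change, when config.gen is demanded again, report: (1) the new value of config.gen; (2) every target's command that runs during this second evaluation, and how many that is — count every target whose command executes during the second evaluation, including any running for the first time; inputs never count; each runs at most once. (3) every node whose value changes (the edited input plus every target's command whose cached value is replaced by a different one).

config.gen now evaluates to 0.
Run set: config.gen, meta.gen, tokens.gen (3 run).
Changed values: config.gen, meta.gen, south.txt, tokens.gen.

Initial pass — values computed on the first demand:
  meta.gen = max2(-9, -3) = -3
  tokens.gen = min2(-3, -3) = -3
  config.gen = max2(-3, -3) = -3

Second demand — change propagation:
  meta.gen: re-runs because south.txt -3->0; new result 0.
  tokens.gen: re-runs because meta.gen -3->0; south.txt -3->0; new result 0.
  config.gen: re-runs because meta.gen -3->0; tokens.gen -3->0; new result 0.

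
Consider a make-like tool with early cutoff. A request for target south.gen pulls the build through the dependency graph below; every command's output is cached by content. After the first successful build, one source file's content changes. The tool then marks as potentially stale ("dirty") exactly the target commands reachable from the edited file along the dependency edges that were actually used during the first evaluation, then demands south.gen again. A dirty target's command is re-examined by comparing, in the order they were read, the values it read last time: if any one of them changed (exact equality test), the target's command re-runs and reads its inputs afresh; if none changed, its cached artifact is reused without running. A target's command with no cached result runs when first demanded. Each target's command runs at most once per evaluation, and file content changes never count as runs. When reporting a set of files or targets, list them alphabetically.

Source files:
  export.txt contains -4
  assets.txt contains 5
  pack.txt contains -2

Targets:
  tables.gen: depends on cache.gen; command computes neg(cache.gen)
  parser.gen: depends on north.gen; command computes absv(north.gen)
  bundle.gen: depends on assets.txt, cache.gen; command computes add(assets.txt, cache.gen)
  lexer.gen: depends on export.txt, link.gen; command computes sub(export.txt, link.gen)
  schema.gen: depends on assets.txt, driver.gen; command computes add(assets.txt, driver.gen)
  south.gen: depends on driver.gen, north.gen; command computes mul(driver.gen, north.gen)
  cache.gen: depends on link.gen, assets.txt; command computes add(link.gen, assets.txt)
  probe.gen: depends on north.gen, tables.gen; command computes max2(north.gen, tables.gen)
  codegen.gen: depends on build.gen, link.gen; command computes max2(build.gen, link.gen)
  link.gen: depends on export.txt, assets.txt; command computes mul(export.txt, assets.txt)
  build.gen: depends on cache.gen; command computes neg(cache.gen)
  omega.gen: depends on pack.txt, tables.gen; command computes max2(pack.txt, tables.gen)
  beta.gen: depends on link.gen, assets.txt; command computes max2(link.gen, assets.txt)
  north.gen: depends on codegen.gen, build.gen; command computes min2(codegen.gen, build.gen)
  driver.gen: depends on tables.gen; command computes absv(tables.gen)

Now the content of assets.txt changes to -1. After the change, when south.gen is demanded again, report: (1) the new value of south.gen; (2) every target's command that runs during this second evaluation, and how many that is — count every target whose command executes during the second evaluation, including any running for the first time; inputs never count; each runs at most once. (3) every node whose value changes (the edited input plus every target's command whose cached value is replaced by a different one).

Demanding south.gen again yields -9.
8 target commands run: build.gen, cache.gen, codegen.gen, driver.gen, link.gen, north.gen, south.gen, tables.gen.
The nodes whose values change: assets.txt, build.gen, cache.gen, codegen.gen, driver.gen, link.gen, north.gen, south.gen, tables.gen.

First demand of the output computes:
  link.gen = mul(-4, 5) = -20
  cache.gen = add(-20, 5) = -15
  build.gen = neg(-15) = 15
  codegen.gen = max2(15, -20) = 15
  north.gen = min2(15, 15) = 15
  tables.gen = neg(-15) = 15
  driver.gen = absv(15) = 15
  south.gen = mul(15, 15) = 225

After the edit, cleaning proceeds:
  link.gen: a read changed (assets.txt 5->-1) — executes, giving 4.
  cache.gen: a read changed (link.gen -20->4; assets.txt 5->-1) — executes, giving 3.
  build.gen: a read changed (cache.gen -15->3) — executes, giving -3.
  codegen.gen: a read changed (build.gen 15->-3; link.gen -20->4) — executes, giving 4.
  north.gen: a read changed (codegen.gen 15->4; build.gen 15->-3) — executes, giving -3.
  tables.gen: a read changed (cache.gen -15->3) — executes, giving -3.
  driver.gen: a read changed (tables.gen 15->-3) — executes, giving 3.
  south.gen: a read changed (driver.gen 15->3; north.gen 15->-3) — executes, giving -9.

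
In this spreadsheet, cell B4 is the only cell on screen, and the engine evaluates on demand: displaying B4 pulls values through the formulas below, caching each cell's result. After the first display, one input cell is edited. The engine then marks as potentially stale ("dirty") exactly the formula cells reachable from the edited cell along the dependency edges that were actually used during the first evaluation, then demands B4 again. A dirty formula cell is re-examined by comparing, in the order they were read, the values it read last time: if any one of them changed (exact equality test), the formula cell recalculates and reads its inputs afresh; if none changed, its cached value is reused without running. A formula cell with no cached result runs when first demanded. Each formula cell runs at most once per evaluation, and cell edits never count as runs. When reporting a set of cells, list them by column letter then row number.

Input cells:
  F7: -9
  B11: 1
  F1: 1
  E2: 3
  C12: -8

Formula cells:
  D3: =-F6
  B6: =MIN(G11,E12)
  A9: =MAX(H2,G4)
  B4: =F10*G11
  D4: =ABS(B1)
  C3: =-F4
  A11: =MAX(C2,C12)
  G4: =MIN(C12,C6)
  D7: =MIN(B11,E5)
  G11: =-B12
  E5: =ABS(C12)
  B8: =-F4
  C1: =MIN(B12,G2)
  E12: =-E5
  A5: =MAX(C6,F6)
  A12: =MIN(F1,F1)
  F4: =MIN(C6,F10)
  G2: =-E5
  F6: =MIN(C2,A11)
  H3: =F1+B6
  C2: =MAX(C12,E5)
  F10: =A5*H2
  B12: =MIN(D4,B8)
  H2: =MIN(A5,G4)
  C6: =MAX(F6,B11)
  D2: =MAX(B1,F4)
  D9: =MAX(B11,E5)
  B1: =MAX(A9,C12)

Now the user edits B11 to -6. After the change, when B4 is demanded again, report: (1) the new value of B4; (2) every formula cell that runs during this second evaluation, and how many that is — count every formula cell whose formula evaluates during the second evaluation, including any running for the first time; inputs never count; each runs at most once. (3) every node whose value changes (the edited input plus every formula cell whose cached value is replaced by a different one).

Initial pass — values computed on the first demand:
  E5 = ABS(-8) = 8
  C2 = MAX(-8, 8) = 8
  A11 = MAX(8, -8) = 8
  F6 = MIN(8, 8) = 8
  C6 = MAX(8, 1) = 8
  A5 = MAX(8, 8) = 8
  G4 = MIN(-8, 8) = -8
  H2 = MIN(8, -8) = -8
  A9 = MAX(-8, -8) = -8
  B1 = MAX(-8, -8) = -8
  D4 = ABS(-8) = 8
  F10 = 8 * -8 = -64
  F4 = MIN(8, -64) = -64
  B8 = -(-64) = 64
  B12 = MIN(8, 64) = 8
  G11 = -(8) = -8
  B4 = -64 * -8 = 512

Second demand — change propagation:
  C6: re-runs because B11 1->-6; new result 8 (unchanged).
  A5: re-examined; everything it read last time is the same (C6 unchanged, F6 unchanged) — cache 8 kept, no run.
  G4: re-examined; everything it read last time is the same (C12 unchanged, C6 unchanged) — cache -8 kept, no run.
  H2: re-examined; everything it read last time is the same (A5 unchanged, G4 unchanged) — cache -8 kept, no run.
  A9: re-examined; everything it read last time is the same (H2 unchanged, G4 unchanged) — cache -8 kept, no run.
  B1: re-examined; everything it read last time is the same (A9 unchanged, C12 unchanged) — cache -8 kept, no run.
  D4: re-examined; everything it read last time is the same (B1 unchanged) — cache 8 kept, no run.
  F10: re-examined; everything it read last time is the same (A5 unchanged, H2 unchanged) — cache -64 kept, no run.
  F4: re-examined; everything it read last time is the same (C6 unchanged, F10 unchanged) — cache -64 kept, no run.
  B8: re-examined; everything it read last time is the same (F4 unchanged) — cache 64 kept, no run.
  B12: re-examined; everything it read last time is the same (D4 unchanged, B8 unchanged) — cache 8 kept, no run.
  G11: re-examined; everything it read last time is the same (B12 unchanged) — cache -8 kept, no run.
  B4: re-examined; everything it read last time is the same (F10 unchanged, G11 unchanged) — cache 512 kept, no run.

The important point: C6 recomputes to an identical value, and the output ends up unchanged.

B4 now evaluates to 512.
Run set: C6 (1 run).
Changed values: B11.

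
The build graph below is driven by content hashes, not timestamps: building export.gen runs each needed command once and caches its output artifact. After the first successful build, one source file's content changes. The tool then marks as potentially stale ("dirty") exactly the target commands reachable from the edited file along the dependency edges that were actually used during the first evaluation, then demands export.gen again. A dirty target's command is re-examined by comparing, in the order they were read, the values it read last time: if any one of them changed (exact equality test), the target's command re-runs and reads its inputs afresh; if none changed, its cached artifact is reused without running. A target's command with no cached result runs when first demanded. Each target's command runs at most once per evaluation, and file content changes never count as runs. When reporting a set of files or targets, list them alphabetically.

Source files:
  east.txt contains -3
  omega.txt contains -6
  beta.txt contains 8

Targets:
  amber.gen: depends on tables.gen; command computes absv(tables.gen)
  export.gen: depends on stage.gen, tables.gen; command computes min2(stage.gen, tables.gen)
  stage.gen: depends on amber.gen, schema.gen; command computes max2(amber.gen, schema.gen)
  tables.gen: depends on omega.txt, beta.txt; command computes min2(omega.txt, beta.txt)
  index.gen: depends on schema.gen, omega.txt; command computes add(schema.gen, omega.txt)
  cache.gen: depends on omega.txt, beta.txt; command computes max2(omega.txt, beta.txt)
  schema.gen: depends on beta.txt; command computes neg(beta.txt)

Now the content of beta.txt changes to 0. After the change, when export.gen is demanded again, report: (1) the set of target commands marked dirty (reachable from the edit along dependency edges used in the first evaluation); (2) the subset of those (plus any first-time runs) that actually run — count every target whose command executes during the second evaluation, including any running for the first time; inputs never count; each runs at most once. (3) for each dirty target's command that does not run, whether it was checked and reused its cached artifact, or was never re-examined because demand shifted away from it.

Initial pass — values computed on the first demand:
  schema.gen = neg(8) = -8
  tables.gen = min2(-6, 8) = -6
  amber.gen = absv(-6) = 6
  stage.gen = max2(6, -8) = 6
  export.gen = min2(6, -6) = -6

Second demand — change propagation:
  schema.gen: re-runs because beta.txt 8->0; new result 0.
  tables.gen: re-runs because beta.txt 8->0; new result -6 (unchanged).
  amber.gen: re-examined; everything it read last time is the same (tables.gen unchanged) — cache 6 kept, no run.
  stage.gen: re-runs because schema.gen -8->0; new result 6 (unchanged).
  export.gen: re-examined; everything it read last time is the same (stage.gen unchanged, tables.gen unchanged) — cache -6 kept, no run.

The important point: at amber.gen every value read last time is unchanged, so the dirty flag clears without a run.

Dirty set: amber.gen, export.gen, schema.gen, stage.gen, tables.gen.
Run set: schema.gen, stage.gen, tables.gen (3 run).
Re-examined without running (cache reused): amber.gen, export.gen.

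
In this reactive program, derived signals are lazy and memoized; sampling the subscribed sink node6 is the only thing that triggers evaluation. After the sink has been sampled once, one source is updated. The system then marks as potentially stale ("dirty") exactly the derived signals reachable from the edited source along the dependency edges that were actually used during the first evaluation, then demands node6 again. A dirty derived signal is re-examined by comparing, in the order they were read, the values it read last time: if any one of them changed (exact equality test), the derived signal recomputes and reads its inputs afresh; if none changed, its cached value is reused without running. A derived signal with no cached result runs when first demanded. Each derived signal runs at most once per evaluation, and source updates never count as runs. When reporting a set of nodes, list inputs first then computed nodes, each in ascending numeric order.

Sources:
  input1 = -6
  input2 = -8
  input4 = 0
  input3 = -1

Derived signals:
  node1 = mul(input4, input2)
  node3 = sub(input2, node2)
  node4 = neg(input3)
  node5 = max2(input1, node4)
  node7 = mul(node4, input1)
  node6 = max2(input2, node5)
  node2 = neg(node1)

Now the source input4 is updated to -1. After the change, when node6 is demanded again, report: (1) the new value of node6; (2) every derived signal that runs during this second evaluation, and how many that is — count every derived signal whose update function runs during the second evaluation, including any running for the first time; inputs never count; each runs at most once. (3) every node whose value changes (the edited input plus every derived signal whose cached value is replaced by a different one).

First demand of the output computes:
  node4 = neg(-1) = 1
  node5 = max2(-6, 1) = 1
  node6 = max2(-8, 1) = 1

After the edit, cleaning proceeds:
  input4 only reaches undemanded nodes; the second demand re-runs nothing.

Note the shortcut — input4 feeds only undemanded nodes, so no recomputation happens.

Demanding node6 again yields 1.
0 derived signals run: none.
The nodes whose values change: input4.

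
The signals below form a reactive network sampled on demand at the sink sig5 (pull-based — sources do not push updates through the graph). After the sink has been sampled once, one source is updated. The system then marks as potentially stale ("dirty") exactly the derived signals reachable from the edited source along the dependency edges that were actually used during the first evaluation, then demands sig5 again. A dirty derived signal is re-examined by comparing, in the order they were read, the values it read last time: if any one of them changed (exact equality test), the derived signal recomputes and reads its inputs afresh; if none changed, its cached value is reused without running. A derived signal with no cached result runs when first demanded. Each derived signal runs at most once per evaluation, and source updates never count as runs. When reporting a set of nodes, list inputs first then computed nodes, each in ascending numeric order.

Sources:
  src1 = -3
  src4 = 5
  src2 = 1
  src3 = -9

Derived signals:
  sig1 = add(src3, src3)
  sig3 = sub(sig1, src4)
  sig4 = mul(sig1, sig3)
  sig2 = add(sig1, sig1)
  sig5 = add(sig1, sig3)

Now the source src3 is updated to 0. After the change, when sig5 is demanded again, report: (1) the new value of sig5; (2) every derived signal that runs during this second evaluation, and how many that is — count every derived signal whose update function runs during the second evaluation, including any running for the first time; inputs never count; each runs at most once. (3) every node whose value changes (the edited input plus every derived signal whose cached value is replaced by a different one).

sig5 now evaluates to -5.
Run set: sig1, sig3, sig5 (3 run).
Changed values: src3, sig1, sig3, sig5.

Initial pass — values computed on the first demand:
  sig1 = add(-9, -9) = -18
  sig3 = sub(-18, 5) = -23
  sig5 = add(-18, -23) = -41

Second demand — change propagation:
  sig1: re-runs because src3 -9->0; src3 -9->0; new result 0.
  sig3: re-runs because sig1 -18->0; new result -5.
  sig5: re-runs because sig1 -18->0; sig3 -23->-5; new result -5.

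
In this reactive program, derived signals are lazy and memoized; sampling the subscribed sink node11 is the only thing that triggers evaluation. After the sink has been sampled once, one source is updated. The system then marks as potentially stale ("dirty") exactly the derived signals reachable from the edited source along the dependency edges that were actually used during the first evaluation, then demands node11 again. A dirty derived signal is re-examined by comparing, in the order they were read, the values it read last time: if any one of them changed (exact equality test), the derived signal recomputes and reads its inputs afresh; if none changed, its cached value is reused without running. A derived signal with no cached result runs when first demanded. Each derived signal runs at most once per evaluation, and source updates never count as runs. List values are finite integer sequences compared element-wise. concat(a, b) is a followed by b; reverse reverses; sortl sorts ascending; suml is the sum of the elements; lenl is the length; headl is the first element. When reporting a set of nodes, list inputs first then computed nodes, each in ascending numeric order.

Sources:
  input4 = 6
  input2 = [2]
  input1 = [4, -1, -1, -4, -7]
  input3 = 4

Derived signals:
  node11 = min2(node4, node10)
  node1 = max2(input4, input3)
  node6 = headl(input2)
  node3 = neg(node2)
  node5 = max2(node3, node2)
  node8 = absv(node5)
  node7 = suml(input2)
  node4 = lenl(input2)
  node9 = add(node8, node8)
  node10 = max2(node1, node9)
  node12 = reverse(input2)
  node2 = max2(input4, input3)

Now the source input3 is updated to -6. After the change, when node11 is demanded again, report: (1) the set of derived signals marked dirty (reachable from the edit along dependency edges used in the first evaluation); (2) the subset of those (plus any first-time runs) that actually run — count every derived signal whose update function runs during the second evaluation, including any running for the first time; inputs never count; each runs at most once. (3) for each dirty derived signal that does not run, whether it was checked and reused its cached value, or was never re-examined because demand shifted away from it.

The edit dirties: node1, node2, node3, node5, node8, node9, node10, node11.
2 derived signals run: node1, node2.
Cache hits after checking: node3, node5, node8, node9, node10, node11.
Note where the cutoff bites: node3 is checked, finds nothing changed, and keeps its cache.

First demand of the output computes:
  node1 = max2(6, 4) = 6
  node2 = max2(6, 4) = 6
  node3 = neg(6) = -6
  node4 = lenl([2]) = 1
  node5 = max2(-6, 6) = 6
  node8 = absv(6) = 6
  node9 = add(6, 6) = 12
  node10 = max2(6, 12) = 12
  node11 = min2(1, 12) = 1

After the edit, cleaning proceeds:
  node1: a read changed (input3 4->-6) — executes, giving 6 — identical to its old value.
  node2: a read changed (input3 4->-6) — executes, giving 6 — identical to its old value.
  node3: dirty, but its reads are unchanged (node2 unchanged); cached -6 stands.
  node5: dirty, but its reads are unchanged (node3 unchanged, node2 unchanged); cached 6 stands.
  node8: dirty, but its reads are unchanged (node5 unchanged); cached 6 stands.
  node9: dirty, but its reads are unchanged (node8 unchanged, node8 unchanged); cached 12 stands.
  node10: dirty, but its reads are unchanged (node1 unchanged, node9 unchanged); cached 12 stands.
  node11: dirty, but its reads are unchanged (node4 unchanged, node10 unchanged); cached 1 stands.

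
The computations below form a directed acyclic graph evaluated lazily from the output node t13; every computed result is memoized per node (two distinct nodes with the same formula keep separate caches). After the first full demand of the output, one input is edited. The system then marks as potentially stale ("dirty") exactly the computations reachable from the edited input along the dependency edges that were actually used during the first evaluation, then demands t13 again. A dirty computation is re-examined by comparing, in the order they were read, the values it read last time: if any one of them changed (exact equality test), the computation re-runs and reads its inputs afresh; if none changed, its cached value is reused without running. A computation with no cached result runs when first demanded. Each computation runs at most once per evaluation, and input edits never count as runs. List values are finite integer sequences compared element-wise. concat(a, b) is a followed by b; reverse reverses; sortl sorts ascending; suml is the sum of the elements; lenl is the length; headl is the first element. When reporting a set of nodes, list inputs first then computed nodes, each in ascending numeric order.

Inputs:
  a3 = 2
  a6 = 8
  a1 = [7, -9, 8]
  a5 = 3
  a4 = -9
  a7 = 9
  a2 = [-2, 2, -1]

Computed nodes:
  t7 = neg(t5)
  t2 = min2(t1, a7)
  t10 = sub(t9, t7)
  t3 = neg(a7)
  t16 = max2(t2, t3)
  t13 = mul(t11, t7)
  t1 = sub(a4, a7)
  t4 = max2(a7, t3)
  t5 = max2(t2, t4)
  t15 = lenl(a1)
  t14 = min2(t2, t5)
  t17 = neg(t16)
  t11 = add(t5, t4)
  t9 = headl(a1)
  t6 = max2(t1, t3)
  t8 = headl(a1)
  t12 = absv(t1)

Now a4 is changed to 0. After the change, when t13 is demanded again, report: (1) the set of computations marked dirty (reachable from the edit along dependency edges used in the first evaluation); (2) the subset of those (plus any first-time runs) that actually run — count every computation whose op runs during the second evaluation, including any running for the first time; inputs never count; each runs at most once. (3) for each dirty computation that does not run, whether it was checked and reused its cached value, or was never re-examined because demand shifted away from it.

The edit dirties: t1, t2, t5, t7, t11, t13.
3 computations run: t1, t2, t5.
Cache hits after checking: t7, t11, t13.
Note the absorption at t5: it re-runs yet its value is the same, leaving the output's value untouched.

First demand of the output computes:
  t1 = sub(-9, 9) = -18
  t2 = min2(-18, 9) = -18
  t3 = neg(9) = -9
  t4 = max2(9, -9) = 9
  t5 = max2(-18, 9) = 9
  t7 = neg(9) = -9
  t11 = add(9, 9) = 18
  t13 = mul(18, -9) = -162

After the edit, cleaning proceeds:
  t1: a read changed (a4 -9->0) — executes, giving -9.
  t2: a read changed (t1 -18->-9) — executes, giving -9.
  t5: a read changed (t2 -18->-9) — executes, giving 9 — identical to its old value.
  t7: dirty, but its reads are unchanged (t5 unchanged); cached -9 stands.
  t11: dirty, but its reads are unchanged (t5 unchanged, t4 unchanged); cached 18 stands.
  t13: dirty, but its reads are unchanged (t11 unchanged, t7 unchanged); cached -162 stands.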